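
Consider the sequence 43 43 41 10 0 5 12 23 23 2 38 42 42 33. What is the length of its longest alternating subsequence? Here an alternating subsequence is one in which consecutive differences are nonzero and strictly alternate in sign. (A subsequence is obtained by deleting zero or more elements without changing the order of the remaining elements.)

6

A longest alternating subsequence is 43, 0, 5, 2, 38, 33 (positions 1,5,6,10,11,14); its 5 consecutive differences strictly alternate in sign, and length 6 is optimal.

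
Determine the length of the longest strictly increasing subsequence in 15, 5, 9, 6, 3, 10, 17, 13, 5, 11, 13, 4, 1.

Let dp[i] be the longest increasing subsequence ending at position i. Then dp = [1, 1, 2, 2, 1, 3, 4, 4, 2, 4, 5, 2, 1].
The maximum is 5; one witness is 5, 9, 10, 11, 13 at positions 2,3,6,10,11.

5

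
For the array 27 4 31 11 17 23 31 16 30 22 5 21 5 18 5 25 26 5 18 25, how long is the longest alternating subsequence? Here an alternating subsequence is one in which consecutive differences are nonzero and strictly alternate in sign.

Track the best alternating length ending on an up-step vs a down-step at each position: up/down = 1/1, 1/2, 3/1, 3/4, 5/4, 5/4, 5/1, 5/6, 7/6, 7/8, 3/8, 9/8, 3/10, 11/10, 3/12, 13/8, 13/8, 3/14, 15/14, 15/14.
The maximum over both is 15; one such subsequence is 27, 4, 31, 11, 17, 16, 30, 5, 21, 5, 18, 5, 25, 5, 18.

15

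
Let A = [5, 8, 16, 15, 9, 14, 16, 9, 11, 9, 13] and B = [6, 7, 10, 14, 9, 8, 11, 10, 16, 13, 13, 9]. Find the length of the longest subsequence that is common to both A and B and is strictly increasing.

3

For each value that appears in both, track the longest common increasing run ending there.
The best achievable length is 3; one witness is 9, 11, 13 (A-positions 5,9,11, B-positions 5,7,10).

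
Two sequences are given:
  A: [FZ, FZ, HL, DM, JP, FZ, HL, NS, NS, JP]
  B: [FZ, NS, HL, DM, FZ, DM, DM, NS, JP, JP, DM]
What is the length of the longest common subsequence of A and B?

Backtracking the LCS table gives one alignment: FZ (A1,B1) → HL (A3,B3) → DM (A4,B4) → FZ (A6,B5) → NS (A8,B8) → JP (A10,B10).
So the longest common subsequence has length 6.

6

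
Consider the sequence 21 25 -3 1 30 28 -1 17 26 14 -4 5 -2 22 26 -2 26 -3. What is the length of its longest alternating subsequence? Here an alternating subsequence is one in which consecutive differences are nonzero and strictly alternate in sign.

13

A longest alternating subsequence is 21, 25, -3, 1, -1, 17, -4, 5, -2, 22, -2, 26, -3 (positions 1,2,3,4,7,8,11,12,13,14,16,17,18); its 12 consecutive differences strictly alternate in sign, and length 13 is optimal.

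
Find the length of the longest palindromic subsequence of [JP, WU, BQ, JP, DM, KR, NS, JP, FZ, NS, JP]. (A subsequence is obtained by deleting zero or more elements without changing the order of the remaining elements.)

5

One longest palindromic subsequence is JP NS FZ NS JP (positions 1,7,9,10,11); it reads the same forward and backward, and the interval DP gives dp[1][11] = 5.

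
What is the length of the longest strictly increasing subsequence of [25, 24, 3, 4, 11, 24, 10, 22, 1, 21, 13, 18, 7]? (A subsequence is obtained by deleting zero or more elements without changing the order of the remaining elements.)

5

Let dp[i] be the longest increasing subsequence ending at position i. Then dp = [1, 1, 1, 2, 3, 4, 3, 4, 1, 4, 4, 5, 3].
The maximum is 5; one witness is 3, 4, 11, 13, 18 at positions 3,4,5,11,12.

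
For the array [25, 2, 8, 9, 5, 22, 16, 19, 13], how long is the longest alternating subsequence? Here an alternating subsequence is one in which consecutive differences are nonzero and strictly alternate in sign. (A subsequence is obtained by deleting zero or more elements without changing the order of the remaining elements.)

Track the best alternating length ending on an up-step vs a down-step at each position: up/down = 1/1, 1/2, 3/2, 3/2, 3/4, 5/2, 5/6, 7/6, 5/8.
The maximum over both is 8; one such subsequence is 25, 2, 8, 5, 22, 16, 19, 13.

8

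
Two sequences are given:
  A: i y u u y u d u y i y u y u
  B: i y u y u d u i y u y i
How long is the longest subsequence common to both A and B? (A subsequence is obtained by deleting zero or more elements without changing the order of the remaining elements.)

11

A longest common subsequence is iyuyuduiyuy (length 11); the LCS DP confirms no longer common subsequence exists.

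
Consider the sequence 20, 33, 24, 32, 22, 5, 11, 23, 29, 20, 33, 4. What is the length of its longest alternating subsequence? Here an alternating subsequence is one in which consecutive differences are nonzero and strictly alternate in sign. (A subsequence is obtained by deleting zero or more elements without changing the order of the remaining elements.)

9

Track the best alternating length ending on an up-step vs a down-step at each position: up/down = 1/1, 2/1, 2/3, 4/3, 2/5, 1/5, 6/5, 6/5, 6/5, 6/7, 8/1, 1/9.
The maximum over both is 9; one such subsequence is 20, 33, 24, 32, 22, 23, 20, 33, 4.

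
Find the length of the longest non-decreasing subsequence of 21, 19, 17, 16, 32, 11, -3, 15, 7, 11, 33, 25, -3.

4

Let dp[i] be the longest non-decreasing subsequence ending at position i. Then dp = [1, 1, 1, 1, 2, 1, 1, 2, 2, 3, 4, 4, 2].
The maximum is 4; one witness is -3, 7, 11, 33 at positions 7,9,10,11.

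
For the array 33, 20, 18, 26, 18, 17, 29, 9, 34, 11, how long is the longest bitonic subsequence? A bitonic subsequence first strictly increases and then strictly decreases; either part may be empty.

Let inc[i] be the LIS ending at i and dec[i] the longest strictly decreasing subsequence starting at i. inc = [1, 1, 1, 2, 1, 1, 3, 1, 4, 2], dec = [5, 4, 3, 4, 3, 2, 2, 1, 2, 1].
max_i inc[i]+dec[i]−1 = 5, with one witness 33, 26, 18, 17, 11.

5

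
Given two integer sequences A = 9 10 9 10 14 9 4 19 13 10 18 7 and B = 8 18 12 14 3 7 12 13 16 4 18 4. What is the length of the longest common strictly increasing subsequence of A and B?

2

A longest common strictly increasing subsequence is 14, 18 (length 2); it appears in order in both A and B, and no longer such subsequence exists.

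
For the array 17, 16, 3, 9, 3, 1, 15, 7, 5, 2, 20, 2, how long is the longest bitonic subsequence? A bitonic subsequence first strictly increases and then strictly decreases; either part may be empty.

6

One longest bitonic subsequence is 17, 16, 15, 7, 5, 2 (positions 1,2,7,8,9,12): it rises to 17 then falls. Length 6 is optimal.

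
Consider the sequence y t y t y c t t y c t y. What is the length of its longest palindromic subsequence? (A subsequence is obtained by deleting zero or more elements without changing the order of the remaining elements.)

Using dp[i][j] = 2 + dp[i+1][j−1] if the ends match, else max(dp[i+1][j], dp[i][j−1]):
dp[1][12] = 9. A witness is ytytttyty at positions 1,2,3,4,7,8,9,11,12.

9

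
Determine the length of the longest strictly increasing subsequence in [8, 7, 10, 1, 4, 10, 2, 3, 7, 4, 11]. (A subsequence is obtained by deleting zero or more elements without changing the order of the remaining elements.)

5

Let dp[i] be the longest increasing subsequence ending at position i. Then dp = [1, 1, 2, 1, 2, 3, 2, 3, 4, 4, 5].
The maximum is 5; one witness is 1, 2, 3, 7, 11 at positions 4,7,8,9,11.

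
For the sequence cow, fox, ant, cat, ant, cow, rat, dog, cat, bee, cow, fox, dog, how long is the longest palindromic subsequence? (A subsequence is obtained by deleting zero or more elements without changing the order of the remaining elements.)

5

One longest palindromic subsequence is fox cow bee cow fox (positions 2,6,10,11,12); it reads the same forward and backward, and the interval DP gives dp[1][13] = 5.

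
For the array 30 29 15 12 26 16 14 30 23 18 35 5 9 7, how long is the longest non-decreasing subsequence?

4

Let dp[i] be the longest non-decreasing subsequence ending at position i. Then dp = [1, 1, 1, 1, 2, 2, 2, 3, 3, 3, 4, 1, 2, 2].
The maximum is 4; one witness is 15, 26, 30, 35 at positions 3,5,8,11.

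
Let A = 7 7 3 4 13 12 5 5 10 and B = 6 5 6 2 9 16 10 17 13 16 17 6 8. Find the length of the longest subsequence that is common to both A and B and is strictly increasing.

For each value that appears in both, track the longest common increasing run ending there.
The best achievable length is 2; one witness is 5, 10 (A-positions 7,9, B-positions 2,7).

2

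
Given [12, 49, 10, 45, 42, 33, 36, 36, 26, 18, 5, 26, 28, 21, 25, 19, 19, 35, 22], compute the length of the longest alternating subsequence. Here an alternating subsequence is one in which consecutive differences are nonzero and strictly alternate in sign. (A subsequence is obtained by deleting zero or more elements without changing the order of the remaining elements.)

Track the best alternating length ending on an up-step vs a down-step at each position: up/down = 1/1, 2/1, 1/3, 4/3, 4/5, 4/5, 6/5, 6/5, 4/7, 4/7, 1/7, 8/7, 8/7, 8/9, 10/9, 8/11, 8/11, 12/7, 12/13.
The maximum over both is 13; one such subsequence is 12, 49, 10, 45, 33, 36, 18, 26, 21, 25, 19, 35, 22.

13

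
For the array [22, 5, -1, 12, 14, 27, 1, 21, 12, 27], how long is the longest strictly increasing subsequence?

5

One longest increasing subsequence is 5, 12, 14, 21, 27 (positions 2,4,5,8,10), of length 5; no longer one exists.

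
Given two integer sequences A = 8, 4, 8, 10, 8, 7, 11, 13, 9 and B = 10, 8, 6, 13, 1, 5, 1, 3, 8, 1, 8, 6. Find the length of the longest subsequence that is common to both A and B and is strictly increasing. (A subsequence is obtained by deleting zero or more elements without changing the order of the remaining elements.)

2

For each value that appears in both, track the longest common increasing run ending there.
The best achievable length is 2; one witness is 10, 13 (A-positions 4,8, B-positions 1,4).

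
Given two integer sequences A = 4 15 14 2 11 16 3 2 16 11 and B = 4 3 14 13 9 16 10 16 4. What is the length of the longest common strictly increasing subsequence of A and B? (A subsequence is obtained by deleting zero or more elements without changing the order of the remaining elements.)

3

For each value that appears in both, track the longest common increasing run ending there.
The best achievable length is 3; one witness is 4, 14, 16 (A-positions 1,3,6, B-positions 1,3,6).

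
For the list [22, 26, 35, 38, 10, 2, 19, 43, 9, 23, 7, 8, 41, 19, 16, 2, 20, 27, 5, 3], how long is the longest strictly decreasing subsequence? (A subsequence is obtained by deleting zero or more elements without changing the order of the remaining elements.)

Let dp[i] be the longest decreasing subsequence ending at position i. Then dp = [1, 1, 1, 1, 2, 3, 2, 1, 3, 2, 4, 4, 2, 3, 4, 5, 3, 3, 5, 6].
The maximum is 6; one witness is 22, 10, 9, 7, 5, 3 at positions 1,5,9,11,19,20.

6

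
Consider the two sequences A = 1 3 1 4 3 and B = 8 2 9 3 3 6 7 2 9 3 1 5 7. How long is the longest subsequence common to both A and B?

2

A longest common subsequence is 3, 1 (length 2); the LCS DP confirms no longer common subsequence exists.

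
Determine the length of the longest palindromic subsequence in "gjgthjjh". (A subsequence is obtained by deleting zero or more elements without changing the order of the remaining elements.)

One longest palindromic subsequence is hjjh (positions 5,6,7,8); it reads the same forward and backward, and the interval DP gives dp[1][8] = 4.

4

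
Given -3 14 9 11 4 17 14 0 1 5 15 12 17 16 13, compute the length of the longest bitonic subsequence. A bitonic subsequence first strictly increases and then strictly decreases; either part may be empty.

8

One longest bitonic subsequence is -3, 9, 11, 14, 15, 17, 16, 13 (positions 1,3,4,7,11,13,14,15): it rises to 17 then falls. Length 8 is optimal.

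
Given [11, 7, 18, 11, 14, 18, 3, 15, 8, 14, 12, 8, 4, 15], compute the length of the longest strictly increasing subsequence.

4

One longest increasing subsequence is 7, 11, 14, 18 (positions 2,4,5,6), of length 4; no longer one exists.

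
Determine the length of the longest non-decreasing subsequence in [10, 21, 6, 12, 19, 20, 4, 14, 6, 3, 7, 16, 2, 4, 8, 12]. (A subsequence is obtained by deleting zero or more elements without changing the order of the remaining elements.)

5

Let dp[i] be the longest non-decreasing subsequence ending at position i. Then dp = [1, 2, 1, 2, 3, 4, 1, 3, 2, 1, 3, 4, 1, 2, 4, 5].
The maximum is 5; one witness is 6, 6, 7, 8, 12 at positions 3,9,11,15,16.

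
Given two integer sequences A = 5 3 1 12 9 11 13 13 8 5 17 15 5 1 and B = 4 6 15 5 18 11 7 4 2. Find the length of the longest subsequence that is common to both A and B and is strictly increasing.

A longest common strictly increasing subsequence is 5, 11 (length 2); it appears in order in both A and B, and no longer such subsequence exists.

2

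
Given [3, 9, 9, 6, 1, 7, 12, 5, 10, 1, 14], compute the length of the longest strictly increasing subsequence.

5

Let dp[i] be the longest increasing subsequence ending at position i. Then dp = [1, 2, 2, 2, 1, 3, 4, 2, 4, 1, 5].
The maximum is 5; one witness is 3, 6, 7, 12, 14 at positions 1,4,6,7,11.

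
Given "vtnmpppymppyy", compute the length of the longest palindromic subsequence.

5

One longest palindromic subsequence is ppmpp (positions 6,7,9,10,11); it reads the same forward and backward, and the interval DP gives dp[1][13] = 5.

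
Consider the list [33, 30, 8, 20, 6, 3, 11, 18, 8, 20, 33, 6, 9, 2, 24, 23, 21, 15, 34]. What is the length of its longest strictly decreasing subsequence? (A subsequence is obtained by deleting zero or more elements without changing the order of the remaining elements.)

One longest decreasing subsequence is 33, 30, 20, 11, 8, 6, 2 (positions 1,2,4,7,9,12,14), of length 7; no longer one exists.

7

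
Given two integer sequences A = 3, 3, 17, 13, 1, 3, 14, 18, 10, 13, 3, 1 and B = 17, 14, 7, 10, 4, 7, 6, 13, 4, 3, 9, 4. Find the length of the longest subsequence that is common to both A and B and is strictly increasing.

2

For each value that appears in both, track the longest common increasing run ending there.
The best achievable length is 2; one witness is 10, 13 (A-positions 9,10, B-positions 4,8).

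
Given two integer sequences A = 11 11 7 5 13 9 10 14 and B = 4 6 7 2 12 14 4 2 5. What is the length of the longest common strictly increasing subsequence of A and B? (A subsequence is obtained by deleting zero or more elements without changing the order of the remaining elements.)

2

A longest common strictly increasing subsequence is 7, 14 (length 2); it appears in order in both A and B, and no longer such subsequence exists.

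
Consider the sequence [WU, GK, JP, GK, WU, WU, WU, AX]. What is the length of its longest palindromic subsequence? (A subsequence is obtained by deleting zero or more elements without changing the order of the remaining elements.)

5

One longest palindromic subsequence is WU GK JP GK WU (positions 1,2,3,4,7); it reads the same forward and backward, and the interval DP gives dp[1][8] = 5.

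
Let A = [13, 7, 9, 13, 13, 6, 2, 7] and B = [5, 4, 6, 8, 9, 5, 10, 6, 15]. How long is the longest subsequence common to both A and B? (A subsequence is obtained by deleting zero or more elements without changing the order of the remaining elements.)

2

Backtracking the LCS table gives one alignment: 9 (A3,B5) → 6 (A6,B8).
So the longest common subsequence has length 2.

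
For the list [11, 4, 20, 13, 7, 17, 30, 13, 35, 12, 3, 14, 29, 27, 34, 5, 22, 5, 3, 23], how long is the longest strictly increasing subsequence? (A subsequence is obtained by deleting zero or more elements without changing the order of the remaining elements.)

6

Scanning left to right, the best length ending at each element is: 11→1, 4→1, 20→2, 13→2, 7→2, 17→3, 30→4, 13→3, 35→5, 12→3, 3→1, 14→4, 29→5, 27→5, 34→6, 5→2, 22→5, 5→2, 3→1, 23→6.
So the longest increasing subsequence has length 6, e.g. 4, 7, 13, 14, 29, 34.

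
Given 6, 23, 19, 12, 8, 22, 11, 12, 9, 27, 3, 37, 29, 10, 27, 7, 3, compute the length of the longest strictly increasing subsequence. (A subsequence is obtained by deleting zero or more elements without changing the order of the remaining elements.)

6

Scanning left to right, the best length ending at each element is: 6→1, 23→2, 19→2, 12→2, 8→2, 22→3, 11→3, 12→4, 9→3, 27→5, 3→1, 37→6, 29→6, 10→4, 27→5, 7→2, 3→1.
So the longest increasing subsequence has length 6, e.g. 6, 8, 11, 12, 27, 37.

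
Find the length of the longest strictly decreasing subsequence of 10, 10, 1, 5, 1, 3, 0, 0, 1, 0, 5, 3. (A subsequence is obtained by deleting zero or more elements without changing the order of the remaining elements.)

Scanning left to right, the best length ending at each element is: 10→1, 10→1, 1→2, 5→2, 1→3, 3→3, 0→4, 0→4, 1→4, 0→5, 5→2, 3→3.
So the longest decreasing subsequence has length 5, e.g. 10, 5, 3, 1, 0.

5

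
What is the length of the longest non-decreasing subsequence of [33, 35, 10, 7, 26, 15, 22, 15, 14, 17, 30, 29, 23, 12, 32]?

Let dp[i] be the longest non-decreasing subsequence ending at position i. Then dp = [1, 2, 1, 1, 2, 2, 3, 3, 2, 4, 5, 5, 5, 2, 6].
The maximum is 6; one witness is 10, 15, 15, 17, 30, 32 at positions 3,6,8,10,11,15.

6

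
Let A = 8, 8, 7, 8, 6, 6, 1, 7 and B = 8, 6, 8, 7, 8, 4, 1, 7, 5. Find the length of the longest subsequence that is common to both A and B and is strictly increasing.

For each value that appears in both, track the longest common increasing run ending there.
The best achievable length is 2; one witness is 6, 7 (A-positions 5,8, B-positions 2,4).

2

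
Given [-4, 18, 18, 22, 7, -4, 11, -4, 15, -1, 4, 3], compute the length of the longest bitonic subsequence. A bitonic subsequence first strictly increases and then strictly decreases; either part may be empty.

Let inc[i] be the LIS ending at i and dec[i] the longest strictly decreasing subsequence starting at i. inc = [1, 2, 2, 3, 2, 1, 3, 1, 4, 2, 3, 3], dec = [1, 4, 4, 4, 3, 1, 3, 1, 3, 1, 2, 1].
max_i inc[i]+dec[i]−1 = 6, with one witness -4, 18, 22, 15, 4, 3.

6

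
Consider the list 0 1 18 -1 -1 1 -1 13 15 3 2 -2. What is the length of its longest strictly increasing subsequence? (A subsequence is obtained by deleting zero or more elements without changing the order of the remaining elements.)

4

Scanning left to right, the best length ending at each element is: 0→1, 1→2, 18→3, -1→1, -1→1, 1→2, -1→1, 13→3, 15→4, 3→3, 2→3, -2→1.
So the longest increasing subsequence has length 4, e.g. 0, 1, 13, 15.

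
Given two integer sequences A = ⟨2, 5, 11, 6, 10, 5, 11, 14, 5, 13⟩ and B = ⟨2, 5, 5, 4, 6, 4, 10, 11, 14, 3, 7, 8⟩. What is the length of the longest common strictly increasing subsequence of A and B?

A longest common strictly increasing subsequence is 2, 5, 6, 10, 11, 14 (length 6); it appears in order in both A and B, and no longer such subsequence exists.

6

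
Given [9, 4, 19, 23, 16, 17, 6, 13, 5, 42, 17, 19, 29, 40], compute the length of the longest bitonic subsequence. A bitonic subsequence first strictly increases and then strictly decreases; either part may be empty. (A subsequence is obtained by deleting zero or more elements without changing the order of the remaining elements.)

7

Let inc[i] be the LIS ending at i and dec[i] the longest strictly decreasing subsequence starting at i. inc = [1, 1, 2, 3, 2, 3, 2, 3, 2, 4, 4, 5, 6, 7], dec = [3, 1, 4, 4, 3, 3, 2, 2, 1, 2, 1, 1, 1, 1].
max_i inc[i]+dec[i]−1 = 7, with one witness 4, 6, 13, 17, 19, 29, 40.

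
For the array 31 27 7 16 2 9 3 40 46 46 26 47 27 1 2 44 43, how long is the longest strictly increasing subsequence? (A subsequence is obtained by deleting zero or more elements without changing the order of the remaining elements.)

One longest increasing subsequence is 7, 16, 40, 46, 47 (positions 3,4,8,9,12), of length 5; no longer one exists.

5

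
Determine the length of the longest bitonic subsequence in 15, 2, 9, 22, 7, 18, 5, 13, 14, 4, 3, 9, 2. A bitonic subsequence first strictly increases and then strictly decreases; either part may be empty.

8

One longest bitonic subsequence is 2, 9, 22, 18, 14, 4, 3, 2 (positions 2,3,4,6,9,10,11,13): it rises to 22 then falls. Length 8 is optimal.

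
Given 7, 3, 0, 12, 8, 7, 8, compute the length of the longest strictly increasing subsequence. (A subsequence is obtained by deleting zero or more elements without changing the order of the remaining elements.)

3

Let dp[i] be the longest increasing subsequence ending at position i. Then dp = [1, 1, 1, 2, 2, 2, 3].
The maximum is 3; one witness is 3, 7, 8 at positions 2,6,7.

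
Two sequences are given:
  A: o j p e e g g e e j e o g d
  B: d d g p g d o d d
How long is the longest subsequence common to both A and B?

4

A longest common subsequence is pgod (length 4); the LCS DP confirms no longer common subsequence exists.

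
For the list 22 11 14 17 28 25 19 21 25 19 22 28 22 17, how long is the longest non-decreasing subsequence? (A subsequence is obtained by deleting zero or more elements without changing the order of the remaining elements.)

One longest non-decreasing subsequence is 11, 14, 17, 19, 21, 25, 28 (positions 2,3,4,7,8,9,12), of length 7; no longer one exists.

7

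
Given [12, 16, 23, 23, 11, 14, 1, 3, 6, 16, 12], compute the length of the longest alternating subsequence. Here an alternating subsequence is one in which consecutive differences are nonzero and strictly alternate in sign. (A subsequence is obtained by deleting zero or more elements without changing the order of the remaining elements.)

7

Track the best alternating length ending on an up-step vs a down-step at each position: up/down = 1/1, 2/1, 2/1, 2/1, 1/3, 4/3, 1/5, 6/5, 6/5, 6/3, 6/7.
The maximum over both is 7; one such subsequence is 12, 16, 11, 14, 1, 16, 12.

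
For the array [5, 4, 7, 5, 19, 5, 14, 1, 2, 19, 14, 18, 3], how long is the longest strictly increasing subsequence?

4

Scanning left to right, the best length ending at each element is: 5→1, 4→1, 7→2, 5→2, 19→3, 5→2, 14→3, 1→1, 2→2, 19→4, 14→3, 18→4, 3→3.
So the longest increasing subsequence has length 4, e.g. 5, 7, 14, 19.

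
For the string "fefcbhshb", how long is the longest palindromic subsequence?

5

One longest palindromic subsequence is bhshb (positions 5,6,7,8,9); it reads the same forward and backward, and the interval DP gives dp[1][9] = 5.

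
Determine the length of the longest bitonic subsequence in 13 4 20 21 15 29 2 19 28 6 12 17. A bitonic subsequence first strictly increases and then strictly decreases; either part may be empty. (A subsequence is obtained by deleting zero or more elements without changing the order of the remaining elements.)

One longest bitonic subsequence is 13, 20, 21, 29, 28, 17 (positions 1,3,4,6,9,12): it rises to 29 then falls. Length 6 is optimal.

6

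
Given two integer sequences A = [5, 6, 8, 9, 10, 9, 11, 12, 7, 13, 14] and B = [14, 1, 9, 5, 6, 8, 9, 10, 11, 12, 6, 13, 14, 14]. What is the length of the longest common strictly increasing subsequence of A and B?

A longest common strictly increasing subsequence is 5, 6, 8, 9, 10, 11, 12, 13, 14 (length 9); it appears in order in both A and B, and no longer such subsequence exists.

9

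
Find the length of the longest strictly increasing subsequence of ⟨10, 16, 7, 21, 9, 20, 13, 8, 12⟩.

Scanning left to right, the best length ending at each element is: 10→1, 16→2, 7→1, 21→3, 9→2, 20→3, 13→3, 8→2, 12→3.
So the longest increasing subsequence has length 3, e.g. 10, 16, 21.

3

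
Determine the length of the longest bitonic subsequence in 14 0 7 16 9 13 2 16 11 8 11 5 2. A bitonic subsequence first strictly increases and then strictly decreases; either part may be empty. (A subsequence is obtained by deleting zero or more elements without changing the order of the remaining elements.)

9

Let inc[i] be the LIS ending at i and dec[i] the longest strictly decreasing subsequence starting at i. inc = [1, 1, 2, 3, 3, 4, 2, 5, 4, 3, 4, 3, 2], dec = [6, 1, 3, 6, 4, 5, 1, 5, 4, 3, 3, 2, 1].
max_i inc[i]+dec[i]−1 = 9, with one witness 0, 7, 9, 13, 16, 11, 8, 5, 2.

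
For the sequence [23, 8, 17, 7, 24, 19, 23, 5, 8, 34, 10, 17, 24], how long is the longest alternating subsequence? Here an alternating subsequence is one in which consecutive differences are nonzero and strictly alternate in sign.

11

Track the best alternating length ending on an up-step vs a down-step at each position: up/down = 1/1, 1/2, 3/2, 1/4, 5/1, 5/6, 7/6, 1/8, 9/8, 9/1, 9/10, 11/10, 11/10.
The maximum over both is 11; one such subsequence is 23, 8, 17, 7, 24, 19, 23, 5, 34, 10, 17.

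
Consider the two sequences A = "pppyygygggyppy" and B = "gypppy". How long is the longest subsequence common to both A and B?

A longest common subsequence is gyppy (length 5); the LCS DP confirms no longer common subsequence exists.

5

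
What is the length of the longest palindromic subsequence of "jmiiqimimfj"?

9

Using dp[i][j] = 2 + dp[i+1][j−1] if the ends match, else max(dp[i+1][j], dp[i][j−1]):
dp[1][11] = 9. A witness is jmiiqiimj at positions 1,2,3,4,5,6,8,9,11.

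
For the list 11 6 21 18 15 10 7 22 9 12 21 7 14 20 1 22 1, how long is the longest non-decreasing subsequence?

7

Let dp[i] be the longest non-decreasing subsequence ending at position i. Then dp = [1, 1, 2, 2, 2, 2, 2, 3, 3, 4, 5, 3, 5, 6, 1, 7, 2].
The maximum is 7; one witness is 6, 7, 9, 12, 14, 20, 22 at positions 2,7,9,10,13,14,16.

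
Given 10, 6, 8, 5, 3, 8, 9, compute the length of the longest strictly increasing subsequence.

3

Let dp[i] be the longest increasing subsequence ending at position i. Then dp = [1, 1, 2, 1, 1, 2, 3].
The maximum is 3; one witness is 6, 8, 9 at positions 2,3,7.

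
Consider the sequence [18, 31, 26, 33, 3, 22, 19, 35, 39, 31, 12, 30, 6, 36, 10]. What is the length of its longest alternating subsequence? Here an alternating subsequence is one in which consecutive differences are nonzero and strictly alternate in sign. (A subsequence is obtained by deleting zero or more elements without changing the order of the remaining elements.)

13

Track the best alternating length ending on an up-step vs a down-step at each position: up/down = 1/1, 2/1, 2/3, 4/1, 1/5, 6/5, 6/7, 8/1, 8/1, 8/9, 6/9, 10/9, 6/11, 12/9, 12/13.
The maximum over both is 13; one such subsequence is 18, 31, 26, 33, 3, 22, 19, 35, 12, 30, 6, 36, 10.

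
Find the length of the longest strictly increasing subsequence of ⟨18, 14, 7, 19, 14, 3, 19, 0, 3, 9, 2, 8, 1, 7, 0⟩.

3

Scanning left to right, the best length ending at each element is: 18→1, 14→1, 7→1, 19→2, 14→2, 3→1, 19→3, 0→1, 3→2, 9→3, 2→2, 8→3, 1→2, 7→3, 0→1.
So the longest increasing subsequence has length 3, e.g. 7, 14, 19.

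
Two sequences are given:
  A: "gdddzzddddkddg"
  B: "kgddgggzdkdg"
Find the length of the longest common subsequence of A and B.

8

A longest common subsequence is gddzdkdg (length 8); the LCS DP confirms no longer common subsequence exists.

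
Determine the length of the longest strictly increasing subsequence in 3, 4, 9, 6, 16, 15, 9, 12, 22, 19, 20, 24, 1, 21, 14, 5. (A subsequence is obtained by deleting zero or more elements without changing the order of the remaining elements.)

One longest increasing subsequence is 3, 4, 6, 9, 12, 19, 20, 24 (positions 1,2,4,7,8,10,11,12), of length 8; no longer one exists.

8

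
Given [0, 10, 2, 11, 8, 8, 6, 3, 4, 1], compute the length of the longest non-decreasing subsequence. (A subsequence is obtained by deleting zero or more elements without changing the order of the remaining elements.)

Scanning left to right, the best length ending at each element is: 0→1, 10→2, 2→2, 11→3, 8→3, 8→4, 6→3, 3→3, 4→4, 1→2.
So the longest non-decreasing subsequence has length 4, e.g. 0, 2, 8, 8.

4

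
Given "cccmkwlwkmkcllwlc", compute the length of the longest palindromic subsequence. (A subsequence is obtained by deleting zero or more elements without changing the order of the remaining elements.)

Using dp[i][j] = 2 + dp[i+1][j−1] if the ends match, else max(dp[i+1][j], dp[i][j−1]):
dp[1][17] = 11. A witness is ccmkwlwkmcc at positions 1,3,4,5,6,7,8,9,10,12,17.

11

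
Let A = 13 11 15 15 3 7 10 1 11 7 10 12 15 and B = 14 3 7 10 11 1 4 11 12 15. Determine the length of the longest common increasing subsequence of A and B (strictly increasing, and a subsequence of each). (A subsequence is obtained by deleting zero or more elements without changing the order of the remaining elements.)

6

A longest common strictly increasing subsequence is 3, 7, 10, 11, 12, 15 (length 6); it appears in order in both A and B, and no longer such subsequence exists.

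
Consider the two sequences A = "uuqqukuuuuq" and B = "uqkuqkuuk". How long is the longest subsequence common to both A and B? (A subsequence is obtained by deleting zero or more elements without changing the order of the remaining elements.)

A longest common subsequence is uuqkuu (length 6); the LCS DP confirms no longer common subsequence exists.

6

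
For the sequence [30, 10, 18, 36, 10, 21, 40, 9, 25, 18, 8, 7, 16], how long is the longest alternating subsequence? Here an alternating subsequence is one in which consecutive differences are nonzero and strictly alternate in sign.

9

A longest alternating subsequence is 30, 10, 18, 10, 21, 9, 25, 8, 16 (positions 1,2,3,5,6,8,9,11,13); its 8 consecutive differences strictly alternate in sign, and length 9 is optimal.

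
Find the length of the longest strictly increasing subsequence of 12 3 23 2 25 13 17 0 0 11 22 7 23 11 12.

5

One longest increasing subsequence is 12, 13, 17, 22, 23 (positions 1,6,7,11,13), of length 5; no longer one exists.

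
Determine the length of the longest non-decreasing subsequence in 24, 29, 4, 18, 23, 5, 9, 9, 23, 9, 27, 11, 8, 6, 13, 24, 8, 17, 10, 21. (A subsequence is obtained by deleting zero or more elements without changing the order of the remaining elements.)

Scanning left to right, the best length ending at each element is: 24→1, 29→2, 4→1, 18→2, 23→3, 5→2, 9→3, 9→4, 23→5, 9→5, 27→6, 11→6, 8→3, 6→3, 13→7, 24→8, 8→4, 17→8, 10→6, 21→9.
So the longest non-decreasing subsequence has length 9, e.g. 4, 5, 9, 9, 9, 11, 13, 17, 21.

9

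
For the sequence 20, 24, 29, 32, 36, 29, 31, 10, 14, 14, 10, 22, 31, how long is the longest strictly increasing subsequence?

Let dp[i] be the longest increasing subsequence ending at position i. Then dp = [1, 2, 3, 4, 5, 3, 4, 1, 2, 2, 1, 3, 4].
The maximum is 5; one witness is 20, 24, 29, 32, 36 at positions 1,2,3,4,5.

5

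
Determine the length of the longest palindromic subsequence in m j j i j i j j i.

One longest palindromic subsequence is jjijijj (positions 2,3,4,5,6,7,8); it reads the same forward and backward, and the interval DP gives dp[1][9] = 7.

7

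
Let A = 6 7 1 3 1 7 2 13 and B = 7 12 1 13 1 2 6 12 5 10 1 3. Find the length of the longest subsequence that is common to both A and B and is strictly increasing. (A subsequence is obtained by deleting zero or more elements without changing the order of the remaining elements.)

For each value that appears in both, track the longest common increasing run ending there.
The best achievable length is 2; one witness is 7, 13 (A-positions 2,8, B-positions 1,4).

2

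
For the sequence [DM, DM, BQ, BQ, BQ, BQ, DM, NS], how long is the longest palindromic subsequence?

Using dp[i][j] = 2 + dp[i+1][j−1] if the ends match, else max(dp[i+1][j], dp[i][j−1]):
dp[1][8] = 6. A witness is DM BQ BQ BQ BQ DM at positions 2,3,4,5,6,7.

6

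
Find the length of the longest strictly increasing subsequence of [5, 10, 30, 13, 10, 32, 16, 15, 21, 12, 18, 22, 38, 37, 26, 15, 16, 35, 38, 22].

9

Let dp[i] be the longest increasing subsequence ending at position i. Then dp = [1, 2, 3, 3, 2, 4, 4, 4, 5, 3, 5, 6, 7, 7, 7, 4, 5, 8, 9, 6].
The maximum is 9; one witness is 5, 10, 13, 16, 21, 22, 26, 35, 38 at positions 1,2,4,7,9,12,15,18,19.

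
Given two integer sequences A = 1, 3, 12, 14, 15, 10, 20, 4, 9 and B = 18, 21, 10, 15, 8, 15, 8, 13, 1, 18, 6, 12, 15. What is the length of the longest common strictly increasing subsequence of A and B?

For each value that appears in both, track the longest common increasing run ending there.
The best achievable length is 3; one witness is 1, 12, 15 (A-positions 1,3,5, B-positions 9,12,13).

3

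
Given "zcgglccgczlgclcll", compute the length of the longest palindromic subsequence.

9

One longest palindromic subsequence is lccglgccl (positions 5,6,7,8,11,12,13,15,17); it reads the same forward and backward, and the interval DP gives dp[1][17] = 9.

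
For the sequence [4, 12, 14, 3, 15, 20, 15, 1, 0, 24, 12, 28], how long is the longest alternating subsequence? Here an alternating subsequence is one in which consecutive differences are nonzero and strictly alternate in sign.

Track the best alternating length ending on an up-step vs a down-step at each position: up/down = 1/1, 2/1, 2/1, 1/3, 4/1, 4/1, 4/5, 1/5, 1/5, 6/1, 6/7, 8/1.
The maximum over both is 8; one such subsequence is 4, 12, 3, 20, 15, 24, 12, 28.

8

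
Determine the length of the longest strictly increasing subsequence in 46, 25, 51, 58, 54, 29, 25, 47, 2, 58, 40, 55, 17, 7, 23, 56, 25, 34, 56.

Scanning left to right, the best length ending at each element is: 46→1, 25→1, 51→2, 58→3, 54→3, 29→2, 25→1, 47→3, 2→1, 58→4, 40→3, 55→4, 17→2, 7→2, 23→3, 56→5, 25→4, 34→5, 56→6.
So the longest increasing subsequence has length 6, e.g. 2, 17, 23, 25, 34, 56.

6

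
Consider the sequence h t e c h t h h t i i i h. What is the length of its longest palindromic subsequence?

7

One longest palindromic subsequence is hthhhth (positions 1,2,5,7,8,9,13); it reads the same forward and backward, and the interval DP gives dp[1][13] = 7.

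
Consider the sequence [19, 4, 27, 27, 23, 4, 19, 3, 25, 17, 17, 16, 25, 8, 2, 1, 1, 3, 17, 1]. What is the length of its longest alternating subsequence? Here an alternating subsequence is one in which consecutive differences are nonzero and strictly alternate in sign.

12

Track the best alternating length ending on an up-step vs a down-step at each position: up/down = 1/1, 1/2, 3/1, 3/1, 3/4, 1/4, 5/4, 1/6, 7/4, 7/8, 7/8, 7/8, 9/4, 7/10, 1/10, 1/10, 1/10, 11/10, 11/10, 1/12.
The maximum over both is 12; one such subsequence is 19, 4, 27, 4, 19, 3, 25, 17, 25, 2, 3, 1.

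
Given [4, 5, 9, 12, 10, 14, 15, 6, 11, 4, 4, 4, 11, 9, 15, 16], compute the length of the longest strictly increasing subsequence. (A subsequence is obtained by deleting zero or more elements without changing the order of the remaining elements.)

7

Scanning left to right, the best length ending at each element is: 4→1, 5→2, 9→3, 12→4, 10→4, 14→5, 15→6, 6→3, 11→5, 4→1, 4→1, 4→1, 11→5, 9→4, 15→6, 16→7.
So the longest increasing subsequence has length 7, e.g. 4, 5, 9, 12, 14, 15, 16.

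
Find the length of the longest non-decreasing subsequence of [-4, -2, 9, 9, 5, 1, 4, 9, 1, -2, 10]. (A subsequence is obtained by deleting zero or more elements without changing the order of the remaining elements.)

One longest non-decreasing subsequence is -4, -2, 9, 9, 9, 10 (positions 1,2,3,4,8,11), of length 6; no longer one exists.

6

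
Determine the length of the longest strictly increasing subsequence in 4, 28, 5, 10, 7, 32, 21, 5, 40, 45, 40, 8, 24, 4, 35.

6

Let dp[i] be the longest increasing subsequence ending at position i. Then dp = [1, 2, 2, 3, 3, 4, 4, 2, 5, 6, 5, 4, 5, 1, 6].
The maximum is 6; one witness is 4, 5, 10, 32, 40, 45 at positions 1,3,4,6,9,10.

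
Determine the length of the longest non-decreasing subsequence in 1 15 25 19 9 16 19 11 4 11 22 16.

Scanning left to right, the best length ending at each element is: 1→1, 15→2, 25→3, 19→3, 9→2, 16→3, 19→4, 11→3, 4→2, 11→4, 22→5, 16→5.
So the longest non-decreasing subsequence has length 5, e.g. 1, 15, 19, 19, 22.

5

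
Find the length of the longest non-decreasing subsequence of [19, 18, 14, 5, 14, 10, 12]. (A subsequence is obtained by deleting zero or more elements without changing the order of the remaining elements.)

3

Scanning left to right, the best length ending at each element is: 19→1, 18→1, 14→1, 5→1, 14→2, 10→2, 12→3.
So the longest non-decreasing subsequence has length 3, e.g. 5, 10, 12.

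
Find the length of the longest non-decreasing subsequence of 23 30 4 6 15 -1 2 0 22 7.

Let dp[i] be the longest non-decreasing subsequence ending at position i. Then dp = [1, 2, 1, 2, 3, 1, 2, 2, 4, 3].
The maximum is 4; one witness is 4, 6, 15, 22 at positions 3,4,5,9.

4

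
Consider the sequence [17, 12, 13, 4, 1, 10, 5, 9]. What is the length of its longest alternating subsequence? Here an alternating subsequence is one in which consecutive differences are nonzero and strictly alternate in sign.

A longest alternating subsequence is 17, 12, 13, 4, 10, 5, 9 (positions 1,2,3,4,6,7,8); its 6 consecutive differences strictly alternate in sign, and length 7 is optimal.

7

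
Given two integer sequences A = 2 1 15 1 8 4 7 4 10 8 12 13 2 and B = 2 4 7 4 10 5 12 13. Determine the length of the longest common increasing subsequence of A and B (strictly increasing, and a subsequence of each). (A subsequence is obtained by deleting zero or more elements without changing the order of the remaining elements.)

For each value that appears in both, track the longest common increasing run ending there.
The best achievable length is 6; one witness is 2, 4, 7, 10, 12, 13 (A-positions 1,6,7,9,11,12, B-positions 1,2,3,5,7,8).

6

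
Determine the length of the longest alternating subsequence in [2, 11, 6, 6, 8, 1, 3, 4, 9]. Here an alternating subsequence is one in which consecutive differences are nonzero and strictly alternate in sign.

Track the best alternating length ending on an up-step vs a down-step at each position: up/down = 1/1, 2/1, 2/3, 2/3, 4/3, 1/5, 6/5, 6/5, 6/3.
The maximum over both is 6; one such subsequence is 2, 11, 6, 8, 1, 3.

6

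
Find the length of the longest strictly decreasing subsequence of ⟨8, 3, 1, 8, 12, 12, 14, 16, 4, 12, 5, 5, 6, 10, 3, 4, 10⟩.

Scanning left to right, the best length ending at each element is: 8→1, 3→2, 1→3, 8→1, 12→1, 12→1, 14→1, 16→1, 4→2, 12→2, 5→3, 5→3, 6→3, 10→3, 3→4, 4→4, 10→3.
So the longest decreasing subsequence has length 4, e.g. 14, 12, 5, 3.

4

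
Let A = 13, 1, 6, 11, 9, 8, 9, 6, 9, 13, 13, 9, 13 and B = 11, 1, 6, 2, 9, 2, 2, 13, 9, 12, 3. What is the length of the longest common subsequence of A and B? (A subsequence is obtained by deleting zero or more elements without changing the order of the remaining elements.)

Backtracking the LCS table gives one alignment: 1 (A2,B2) → 6 (A3,B3) → 9 (A5,B5) → 13 (A11,B8) → 9 (A12,B9).
So the longest common subsequence has length 5.

5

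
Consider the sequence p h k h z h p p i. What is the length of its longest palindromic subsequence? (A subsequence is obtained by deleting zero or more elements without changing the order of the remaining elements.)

5

Using dp[i][j] = 2 + dp[i+1][j−1] if the ends match, else max(dp[i+1][j], dp[i][j−1]):
dp[1][9] = 5. A witness is phzhp at positions 1,4,5,6,8.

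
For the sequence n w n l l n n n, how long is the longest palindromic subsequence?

6

One longest palindromic subsequence is nnllnn (positions 1,3,4,5,7,8); it reads the same forward and backward, and the interval DP gives dp[1][8] = 6.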